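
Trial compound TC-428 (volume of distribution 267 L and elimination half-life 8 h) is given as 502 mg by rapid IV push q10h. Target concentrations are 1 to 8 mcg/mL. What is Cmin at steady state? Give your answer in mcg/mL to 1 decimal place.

1.4 mcg/mL

Over one 10-h interval, 10/8 ≈ 1.25 half-lives elapse, leaving f ≈ 0.4204 of each dose.
Each bolus raises the concentration by D/Vd = 502/267 ≈ 1.880 mcg/mL.
Steady-state trough Cmin,ss = C₀·f/(1−f) ≈ 1.880 × 0.4204/0.5796 ≈ 1.364 mcg/mL.
Trough 1.4 mcg/mL vs MEC 1 mcg/mL: adequate.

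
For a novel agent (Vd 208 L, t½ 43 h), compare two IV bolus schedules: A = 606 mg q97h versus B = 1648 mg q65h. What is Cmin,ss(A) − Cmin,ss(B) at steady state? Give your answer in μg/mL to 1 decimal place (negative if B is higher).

Regimen A: f = (1/2)^(97/43) ≈ 0.2094; Cmin,ss = (606/208)·f/(1−f) ≈ 0.772 μg/mL.
Regimen B: f = (1/2)^(65/43) ≈ 0.3507; Cmin,ss = (1648/208)·f/(1−f) ≈ 4.279 μg/mL.
Difference ≈ 0.772 − 4.279 ≈ -3.507 μg/mL.

-3.5 μg/mL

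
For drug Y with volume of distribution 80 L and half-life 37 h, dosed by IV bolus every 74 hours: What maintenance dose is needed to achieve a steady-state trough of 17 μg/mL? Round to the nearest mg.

τ/t½ = 74/37 ≈ 2, so f = (1/2)^(74/37) ≈ 0.250000.
Cmin,ss = (D/Vd)·f/(1−f), so D = Cmin,ss·Vd·(1−f)/f.
D = 17 × 80 × (1−f)/f ≈ 17 × 80 × 3.00000 ≈ 4080.00 mg.

4080 mg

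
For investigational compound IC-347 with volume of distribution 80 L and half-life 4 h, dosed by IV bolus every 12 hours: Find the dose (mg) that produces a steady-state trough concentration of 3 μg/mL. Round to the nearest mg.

τ/t½ = 12/4 ≈ 3, so f = (1/2)^(12/4) ≈ 0.125000.
Cmin,ss = (D/Vd)·f/(1−f), so D = Cmin,ss·Vd·(1−f)/f.
D = 3 × 80 × (1−f)/f ≈ 3 × 80 × 7.00000 ≈ 1680.00 mg.

1680 mg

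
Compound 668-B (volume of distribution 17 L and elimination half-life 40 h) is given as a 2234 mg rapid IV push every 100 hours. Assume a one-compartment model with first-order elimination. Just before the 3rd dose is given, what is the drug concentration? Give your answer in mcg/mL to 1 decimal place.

f = (1/2)^(τ/t½) = (1/2)^(100/40) ≈ 0.1768.
C₀ = D/Vd = 2234/17 ≈ 131.412 mcg/mL.
Before the 3rd dose, 2 doses have been given. Superposition: Cmin = C₀·(f + f²).
≈ 131.412 × (0.1768 + 0.0313) ≈ 131.412 × 0.2081 ≈ 27.347 mcg/mL.

27.3 mcg/mL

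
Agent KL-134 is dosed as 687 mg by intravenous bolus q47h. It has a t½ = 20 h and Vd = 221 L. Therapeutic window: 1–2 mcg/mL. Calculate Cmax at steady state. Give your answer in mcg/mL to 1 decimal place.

3.9 mcg/mL

τ/t½ = 47/20 ≈ 2.35, so fraction remaining f = (1/2)^(47/20) ≈ 0.1961.
Accumulation ratio R = 1/(1 − f) ≈ 1/0.8039 ≈ 1.2439.
Single-dose peak C₀ = D/Vd = 687/221 ≈ 3.109 mcg/mL.
Cmax,ss = C₀/(1 − f) ≈ 3.109/0.8039 ≈ 3.867 mcg/mL.
Peak 3.9 mcg/mL vs MTC 2 mcg/mL: exceeds toxic threshold.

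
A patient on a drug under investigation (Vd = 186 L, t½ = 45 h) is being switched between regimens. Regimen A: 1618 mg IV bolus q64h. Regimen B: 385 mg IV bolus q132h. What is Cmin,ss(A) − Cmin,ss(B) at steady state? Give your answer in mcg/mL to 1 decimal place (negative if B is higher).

Regimen A: f = (1/2)^(64/45) ≈ 0.3731; Cmin,ss = (1618/186)·f/(1−f) ≈ 5.177 mcg/mL.
Regimen B: f = (1/2)^(132/45) ≈ 0.1309; Cmin,ss = (385/186)·f/(1−f) ≈ 0.312 mcg/mL.
Difference ≈ 5.177 − 0.312 ≈ 4.865 mcg/mL.

4.9 mcg/mL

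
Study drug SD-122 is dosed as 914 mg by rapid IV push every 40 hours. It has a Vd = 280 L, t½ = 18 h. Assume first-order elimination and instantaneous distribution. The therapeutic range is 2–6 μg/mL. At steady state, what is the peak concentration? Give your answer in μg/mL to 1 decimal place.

τ/t½ = 40/18 ≈ 2.2222, so fraction remaining f = (1/2)^(40/18) ≈ 0.2143.
Accumulation ratio R = 1/(1 − f) ≈ 1/0.7857 ≈ 1.2728.
Each bolus raises the concentration by D/Vd = 914/280 ≈ 3.264 μg/mL.
Steady-state peak Cmax,ss = C₀·R ≈ 3.264 × 1.2728 ≈ 4.154 μg/mL.
Peak 4.2 μg/mL vs MTC 6 μg/mL: below toxic threshold.

4.2 μg/mL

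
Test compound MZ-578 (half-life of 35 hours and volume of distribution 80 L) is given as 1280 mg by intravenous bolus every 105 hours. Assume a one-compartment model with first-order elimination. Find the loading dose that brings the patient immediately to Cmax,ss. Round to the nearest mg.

f = (1/2)^(105/35) ≈ 0.125000; accumulation ratio R = 1/(1−f) ≈ 1.14286.
Loading dose to hit Cmax,ss on first dose: D_load = D_maint·R ≈ 1280 × 1.14286 ≈ 1462.86 mg.

1463 mg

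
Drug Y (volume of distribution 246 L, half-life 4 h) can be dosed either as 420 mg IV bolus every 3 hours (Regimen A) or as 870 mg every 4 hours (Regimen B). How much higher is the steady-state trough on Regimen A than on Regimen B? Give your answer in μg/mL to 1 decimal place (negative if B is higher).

-1.0 μg/mL

Regimen A: f = (1/2)^(3/4) ≈ 0.5946; Cmin,ss = (420/246)·f/(1−f) ≈ 2.504 μg/mL.
Regimen B: f = (1/2)^(4/4) ≈ 0.5000; Cmin,ss = (870/246)·f/(1−f) ≈ 3.537 μg/mL.
Difference ≈ 2.504 − 3.537 ≈ -1.033 μg/mL.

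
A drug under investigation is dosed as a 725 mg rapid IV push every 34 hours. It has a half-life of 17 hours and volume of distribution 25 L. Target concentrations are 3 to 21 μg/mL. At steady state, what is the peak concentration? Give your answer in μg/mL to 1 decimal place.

The dosing interval is 2 half-lives, so f = 2^(−2) = 0.25.
At steady state, R = 1/(1 − 0.25) = 4/3.
Single-dose peak C₀ = D/Vd = 725/25 = 29 μg/mL.
Steady-state peak Cmax,ss = C₀·R = 29 × 4/3 ≈ 38.667 μg/mL.
Peak 38.7 μg/mL vs MTC 21 μg/mL: exceeds toxic threshold.

38.7 μg/mL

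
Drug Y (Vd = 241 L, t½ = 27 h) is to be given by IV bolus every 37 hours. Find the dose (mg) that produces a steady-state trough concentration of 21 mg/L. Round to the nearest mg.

8024 mg

τ/t½ = 37/27 ≈ 1.3704, so f = (1/2)^(37/27) ≈ 0.386792.
Cmin,ss = (D/Vd)·f/(1−f), so D = Cmin,ss·Vd·(1−f)/f.
D = 21 × 241 × (1−f)/f ≈ 21 × 241 × 1.58537 ≈ 8023.56 mg.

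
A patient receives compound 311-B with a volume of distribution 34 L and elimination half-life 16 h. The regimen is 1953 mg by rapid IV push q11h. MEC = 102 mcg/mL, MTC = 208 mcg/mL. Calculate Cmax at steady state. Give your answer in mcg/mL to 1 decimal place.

k = ln2/t½ = ln2/16 ≈ 0.043322 h⁻¹; fraction remaining f = e^(−kτ) = e^(−0.043322×11) ≈ 0.6209.
At steady state, accumulation factor R = 1/(1 − e^(−kτ)) ≈ 2.6378.
Single-dose peak C₀ = D/Vd = 1953/34 ≈ 57.441 mcg/mL.
Steady-state peak Cmax,ss = C₀·R ≈ 57.441 × 2.6378 ≈ 151.518 mcg/mL.
Peak 151.5 mcg/mL vs MTC 208 mcg/mL: below toxic threshold.

151.5 mcg/mL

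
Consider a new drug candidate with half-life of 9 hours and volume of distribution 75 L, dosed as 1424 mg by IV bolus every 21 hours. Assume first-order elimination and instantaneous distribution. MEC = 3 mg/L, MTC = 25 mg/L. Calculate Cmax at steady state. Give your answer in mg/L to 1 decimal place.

Over one 21-h interval, 21/9 ≈ 2.3333 half-lives elapse, leaving f ≈ 0.1984 of each dose.
Accumulation ratio R = 1/(1 − f) ≈ 1/0.8016 ≈ 1.2475.
Each bolus raises the concentration by D/Vd = 1424/75 ≈ 18.987 mg/L.
Steady-state peak Cmax,ss = C₀·R ≈ 18.987 × 1.2475 ≈ 23.686 mg/L.
Peak 23.7 mg/L vs MTC 25 mg/L: below toxic threshold.

23.7 mg/L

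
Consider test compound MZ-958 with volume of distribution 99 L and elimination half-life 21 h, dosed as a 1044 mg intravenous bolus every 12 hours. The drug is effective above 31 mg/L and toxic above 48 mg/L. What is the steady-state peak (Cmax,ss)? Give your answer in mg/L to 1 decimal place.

τ/t½ = 12/21 ≈ 0.57143, so fraction remaining f = (1/2)^(12/21) ≈ 0.6730.
At steady state, accumulation factor R = 1/(1 − e^(−kτ)) ≈ 3.0581.
Single-dose peak C₀ = D/Vd = 1044/99 ≈ 10.545 mg/L.
Cmax,ss = C₀/(1 − f) ≈ 10.545/0.3270 ≈ 32.248 mg/L.
Peak 32.2 mg/L vs MTC 48 mg/L: below toxic threshold.

32.2 mg/L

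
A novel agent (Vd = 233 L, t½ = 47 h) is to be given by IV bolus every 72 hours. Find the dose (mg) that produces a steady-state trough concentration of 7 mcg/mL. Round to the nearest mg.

τ/t½ = 72/47 ≈ 1.5319, so f = (1/2)^(72/47) ≈ 0.345818.
Cmin,ss = (D/Vd)·f/(1−f), so D = Cmin,ss·Vd·(1−f)/f.
D = 7 × 233 × (1−f)/f ≈ 7 × 233 × 1.89169 ≈ 3085.35 mg.

3085 mg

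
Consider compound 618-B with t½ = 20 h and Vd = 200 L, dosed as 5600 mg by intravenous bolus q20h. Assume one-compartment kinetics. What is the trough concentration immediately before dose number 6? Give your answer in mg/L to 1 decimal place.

27.1 mg/L

f = (1/2)^(τ/t½) = (1/2)^(20/20) ≈ 0.5000.
C₀ = D/Vd = 5600/200 ≈ 28.000 mg/L.
Before the 6th dose, 5 doses have been given. Superposition: Cmin = C₀·(f + f² + … + f^5).
≈ 28.000 × (0.5000 + 0.2500 + 0.1250 + 0.0625 + 0.0313) ≈ 28.000 × 0.9688 ≈ 27.126 mg/L.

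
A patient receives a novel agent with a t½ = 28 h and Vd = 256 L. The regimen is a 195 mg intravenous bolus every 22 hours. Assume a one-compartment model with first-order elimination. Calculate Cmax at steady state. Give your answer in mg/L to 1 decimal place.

1.8 mg/L

k = ln2/t½ = ln2/28 ≈ 0.024755 h⁻¹; fraction remaining f = e^(−kτ) = e^(−0.024755×22) ≈ 0.5801.
Accumulation ratio R = 1/(1 − f) ≈ 1/0.4199 ≈ 2.3815.
Each bolus raises the concentration by D/Vd = 195/256 ≈ 0.762 mg/L.
Steady-state peak Cmax,ss = C₀·R ≈ 0.762 × 2.3815 ≈ 1.815 mg/L.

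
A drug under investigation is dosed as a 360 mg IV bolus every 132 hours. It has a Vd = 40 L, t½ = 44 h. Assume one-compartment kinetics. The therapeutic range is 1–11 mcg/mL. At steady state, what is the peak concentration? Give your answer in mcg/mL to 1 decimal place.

10.3 mcg/mL

τ = 132 h = 3 half-lives, so f = (1/2)^3 = 0.125.
Accumulation ratio R = 1/(1 − f) = 1/0.875 = 8/7.
Single-dose peak C₀ = D/Vd = 360/40 = 9 mcg/mL.
Steady-state peak Cmax,ss = C₀·R = 9 × 8/7 ≈ 10.286 mcg/mL.
Peak 10.3 mcg/mL vs MTC 11 mcg/mL: below toxic threshold.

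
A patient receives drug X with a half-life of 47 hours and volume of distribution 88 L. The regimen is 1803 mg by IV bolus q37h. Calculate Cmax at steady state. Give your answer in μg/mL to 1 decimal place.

48.7 μg/mL

Over one 37-h interval, 37/47 ≈ 0.78723 half-lives elapse, leaving f ≈ 0.5795 of each dose.
At steady state, accumulation factor R = 1/(1 − e^(−kτ)) ≈ 2.3781.
Single-dose peak C₀ = D/Vd = 1803/88 ≈ 20.489 μg/mL.
Steady-state peak Cmax,ss = C₀·R ≈ 20.489 × 2.3781 ≈ 48.725 μg/mL.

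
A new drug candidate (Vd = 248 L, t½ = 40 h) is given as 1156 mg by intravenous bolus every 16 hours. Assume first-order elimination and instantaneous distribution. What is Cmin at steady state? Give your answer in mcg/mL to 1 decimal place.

k = ln2/t½ = ln2/40 ≈ 0.017329 h⁻¹; fraction remaining f = e^(−kτ) = e^(−0.017329×16) ≈ 0.7579.
Each bolus raises the concentration by D/Vd = 1156/248 ≈ 4.661 mcg/mL.
Steady-state trough Cmin,ss = C₀·f/(1−f) ≈ 4.661 × 0.7579/0.2421 ≈ 14.591 mcg/mL.

14.6 mcg/mL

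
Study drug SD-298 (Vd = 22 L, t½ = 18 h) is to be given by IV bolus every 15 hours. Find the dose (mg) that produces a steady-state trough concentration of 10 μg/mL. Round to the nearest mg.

172 mg

τ/t½ = 15/18 ≈ 0.83333, so f = (1/2)^(15/18) ≈ 0.561231.
Cmin,ss = (D/Vd)·f/(1−f), so D = Cmin,ss·Vd·(1−f)/f.
D = 10 × 22 × (1−f)/f ≈ 10 × 22 × 0.78180 ≈ 172.00 mg.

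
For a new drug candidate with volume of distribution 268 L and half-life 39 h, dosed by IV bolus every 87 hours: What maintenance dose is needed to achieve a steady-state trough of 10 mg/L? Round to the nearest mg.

9899 mg

τ/t½ = 87/39 ≈ 2.2308, so f = (1/2)^(87/39) ≈ 0.213045.
Cmin,ss = (D/Vd)·f/(1−f), so D = Cmin,ss·Vd·(1−f)/f.
D = 10 × 268 × (1−f)/f ≈ 10 × 268 × 3.69384 ≈ 9899.49 mg.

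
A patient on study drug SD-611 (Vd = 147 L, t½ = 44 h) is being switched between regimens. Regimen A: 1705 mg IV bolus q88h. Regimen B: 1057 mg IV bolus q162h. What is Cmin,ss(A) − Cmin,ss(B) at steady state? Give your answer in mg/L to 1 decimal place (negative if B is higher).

Regimen A: f = (1/2)^(88/44) ≈ 0.2500; Cmin,ss = (1705/147)·f/(1−f) ≈ 3.866 mg/L.
Regimen B: f = (1/2)^(162/44) ≈ 0.0779; Cmin,ss = (1057/147)·f/(1−f) ≈ 0.607 mg/L.
Difference ≈ 3.866 − 0.607 ≈ 3.259 mg/L.

3.3 mg/L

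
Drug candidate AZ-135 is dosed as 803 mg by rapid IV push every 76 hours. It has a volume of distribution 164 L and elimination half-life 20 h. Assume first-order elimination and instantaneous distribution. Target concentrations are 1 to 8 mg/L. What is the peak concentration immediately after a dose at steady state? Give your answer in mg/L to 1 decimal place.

5.3 mg/L

k = ln2/t½ = ln2/20 ≈ 0.034657 h⁻¹; fraction remaining f = e^(−kτ) = e^(−0.034657×76) ≈ 0.0718.
Accumulation ratio R = 1/(1 − f) ≈ 1/0.9282 ≈ 1.0774.
Single-dose peak C₀ = D/Vd = 803/164 ≈ 4.896 mg/L.
Cmax,ss = C₀/(1 − f) ≈ 4.896/0.9282 ≈ 5.275 mg/L.
Peak 5.3 mg/L vs MTC 8 mg/L: below toxic threshold.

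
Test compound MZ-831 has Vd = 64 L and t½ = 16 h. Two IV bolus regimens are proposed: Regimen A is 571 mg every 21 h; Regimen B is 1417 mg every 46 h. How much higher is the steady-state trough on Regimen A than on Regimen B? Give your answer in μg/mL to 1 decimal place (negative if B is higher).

Regimen A: f = (1/2)^(21/16) ≈ 0.4026; Cmin,ss = (571/64)·f/(1−f) ≈ 6.013 μg/mL.
Regimen B: f = (1/2)^(46/16) ≈ 0.1363; Cmin,ss = (1417/64)·f/(1−f) ≈ 3.494 μg/mL.
Difference ≈ 6.013 − 3.494 ≈ 2.519 μg/mL.

2.5 μg/mL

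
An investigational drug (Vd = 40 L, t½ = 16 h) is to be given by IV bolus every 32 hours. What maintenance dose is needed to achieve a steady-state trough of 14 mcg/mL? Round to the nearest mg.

1680 mg

τ/t½ = 32/16 ≈ 2, so f = (1/2)^(32/16) ≈ 0.250000.
Cmin,ss = (D/Vd)·f/(1−f), so D = Cmin,ss·Vd·(1−f)/f.
D = 14 × 40 × (1−f)/f ≈ 14 × 40 × 3.00000 ≈ 1680.00 mg.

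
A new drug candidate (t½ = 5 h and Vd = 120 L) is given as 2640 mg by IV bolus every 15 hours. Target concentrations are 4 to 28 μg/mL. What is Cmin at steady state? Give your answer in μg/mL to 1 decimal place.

The dosing interval is 3 half-lives, so f = 2^(−3) = 0.125.
At steady state, R = 1/(1 − 0.125) = 8/7.
Single-dose peak C₀ = D/Vd = 2640/120 = 22 μg/mL.
Steady-state peak Cmax,ss = C₀·R = 22 × 8/7 ≈ 25.143 μg/mL.
Steady-state trough Cmin,ss = Cmax,ss·f ≈ 25.143 × 0.125 ≈ 3.143 μg/mL.
Trough 3.1 μg/mL vs MEC 4 μg/mL: subtherapeutic.

3.1 μg/mL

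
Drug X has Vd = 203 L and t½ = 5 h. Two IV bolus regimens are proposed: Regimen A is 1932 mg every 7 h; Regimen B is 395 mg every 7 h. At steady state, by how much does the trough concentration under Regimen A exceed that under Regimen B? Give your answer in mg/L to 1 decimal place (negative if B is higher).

Regimen A: f = (1/2)^(7/5) ≈ 0.3789; Cmin,ss = (1932/203)·f/(1−f) ≈ 5.806 mg/L.
Regimen B: f = (1/2)^(7/5) ≈ 0.3789; Cmin,ss = (395/203)·f/(1−f) ≈ 1.187 mg/L.
Difference ≈ 5.806 − 1.187 ≈ 4.619 mg/L.

4.6 mg/L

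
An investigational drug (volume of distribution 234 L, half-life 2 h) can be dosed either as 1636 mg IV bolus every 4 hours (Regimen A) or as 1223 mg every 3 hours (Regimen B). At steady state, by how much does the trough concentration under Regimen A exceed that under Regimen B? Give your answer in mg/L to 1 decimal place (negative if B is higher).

-0.5 mg/L

Regimen A: f = (1/2)^(4/2) ≈ 0.2500; Cmin,ss = (1636/234)·f/(1−f) ≈ 2.330 mg/L.
Regimen B: f = (1/2)^(3/2) ≈ 0.3536; Cmin,ss = (1223/234)·f/(1−f) ≈ 2.859 mg/L.
Difference ≈ 2.330 − 2.859 ≈ -0.529 mg/L.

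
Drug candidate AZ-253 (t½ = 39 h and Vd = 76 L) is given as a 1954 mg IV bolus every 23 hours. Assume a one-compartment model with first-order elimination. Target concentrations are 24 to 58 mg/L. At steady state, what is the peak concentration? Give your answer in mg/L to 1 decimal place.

τ/t½ = 23/39 ≈ 0.58974, so fraction remaining f = (1/2)^(23/39) ≈ 0.6645.
Accumulation ratio R = 1/(1 − f) ≈ 1/0.3355 ≈ 2.9806.
Single-dose peak C₀ = D/Vd = 1954/76 ≈ 25.711 mg/L.
Cmax,ss = C₀/(1 − f) ≈ 25.711/0.3355 ≈ 76.635 mg/L.
Peak 76.6 mg/L vs MTC 58 mg/L: exceeds toxic threshold.

76.6 mg/L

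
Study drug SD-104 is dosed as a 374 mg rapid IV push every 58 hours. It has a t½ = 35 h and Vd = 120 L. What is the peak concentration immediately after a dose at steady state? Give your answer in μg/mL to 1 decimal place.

4.6 μg/mL

Over one 58-h interval, 58/35 ≈ 1.6571 half-lives elapse, leaving f ≈ 0.3171 of each dose.
At steady state, accumulation factor R = 1/(1 − e^(−kτ)) ≈ 1.4643.
Single-dose peak C₀ = D/Vd = 374/120 ≈ 3.117 μg/mL.
Steady-state peak Cmax,ss = C₀·R ≈ 3.117 × 1.4643 ≈ 4.564 μg/mL.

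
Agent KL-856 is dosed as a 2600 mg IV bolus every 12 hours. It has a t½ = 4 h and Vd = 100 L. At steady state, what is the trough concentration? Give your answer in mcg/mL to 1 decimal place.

The dosing interval is 3 half-lives, so f = 2^(−3) = 0.125.
At steady state, R = 1/(1 − 0.125) = 8/7.
Single-dose peak C₀ = D/Vd = 2600/100 = 26 mcg/mL.
Steady-state peak Cmax,ss = C₀·R = 26 × 8/7 ≈ 29.714 mcg/mL.
Steady-state trough Cmin,ss = Cmax,ss·f ≈ 29.714 × 0.125 ≈ 3.714 mcg/mL.

3.7 mcg/mL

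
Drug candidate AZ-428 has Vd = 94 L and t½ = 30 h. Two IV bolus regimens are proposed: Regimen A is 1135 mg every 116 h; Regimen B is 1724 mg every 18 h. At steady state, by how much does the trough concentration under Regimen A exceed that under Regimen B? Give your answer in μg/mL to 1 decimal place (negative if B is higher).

-34.7 μg/mL

Regimen A: f = (1/2)^(116/30) ≈ 0.0686; Cmin,ss = (1135/94)·f/(1−f) ≈ 0.889 μg/mL.
Regimen B: f = (1/2)^(18/30) ≈ 0.6598; Cmin,ss = (1724/94)·f/(1−f) ≈ 35.570 μg/mL.
Difference ≈ 0.889 − 35.570 ≈ -34.681 μg/mL.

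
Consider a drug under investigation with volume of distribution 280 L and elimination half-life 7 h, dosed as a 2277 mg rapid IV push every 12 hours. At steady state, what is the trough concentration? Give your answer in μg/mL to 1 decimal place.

3.6 μg/mL

τ/t½ = 12/7 ≈ 1.7143, so fraction remaining f = (1/2)^(12/7) ≈ 0.3048.
Single-dose peak C₀ = D/Vd = 2277/280 ≈ 8.132 μg/mL.
Steady-state trough Cmin,ss = C₀·f/(1−f) ≈ 8.132 × 0.3048/0.6952 ≈ 3.565 μg/mL.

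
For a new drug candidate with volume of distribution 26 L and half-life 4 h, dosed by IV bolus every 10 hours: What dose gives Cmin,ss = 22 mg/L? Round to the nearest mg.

τ/t½ = 10/4 ≈ 2.5, so f = (1/2)^(10/4) ≈ 0.176777.
Cmin,ss = (D/Vd)·f/(1−f), so D = Cmin,ss·Vd·(1−f)/f.
D = 22 × 26 × (1−f)/f ≈ 22 × 26 × 4.65684 ≈ 2663.71 mg.

2664 mg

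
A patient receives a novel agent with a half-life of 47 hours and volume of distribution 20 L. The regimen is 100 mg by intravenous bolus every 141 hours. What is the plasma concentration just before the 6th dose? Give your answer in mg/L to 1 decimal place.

f = (1/2)^(τ/t½) = (1/2)^(141/47) ≈ 0.1250.
C₀ = D/Vd = 100/20 ≈ 5.000 mg/L.
Before the 6th dose, 5 doses have been given. Superposition: Cmin = C₀·(f + f² + … + f^5).
≈ 5.000 × (0.1250 + 0.0156 + 0.0020 + 0.0002 + 0.0000) ≈ 5.000 × 0.1428 ≈ 0.714 mg/L.

0.7 mg/L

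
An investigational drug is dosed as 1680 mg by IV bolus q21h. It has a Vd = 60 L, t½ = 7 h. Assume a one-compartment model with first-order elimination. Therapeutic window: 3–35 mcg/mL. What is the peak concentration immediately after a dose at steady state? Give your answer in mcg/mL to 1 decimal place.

τ = 21 h = 3 half-lives, so f = (1/2)^3 = 0.125.
Accumulation ratio R = 1/(1 − f) = 1/0.875 = 8/7.
Single-dose peak C₀ = D/Vd = 1680/60 = 28 mcg/mL.
Steady-state peak Cmax,ss = C₀·R = 28 × 8/7 ≈ 32.000 mcg/mL.
Peak 32.0 mcg/mL vs MTC 35 mcg/mL: below toxic threshold.

32.0 mcg/mL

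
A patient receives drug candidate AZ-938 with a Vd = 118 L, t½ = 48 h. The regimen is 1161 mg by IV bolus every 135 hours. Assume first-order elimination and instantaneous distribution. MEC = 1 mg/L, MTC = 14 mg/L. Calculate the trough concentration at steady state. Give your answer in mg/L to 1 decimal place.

k = ln2/t½ = ln2/48 ≈ 0.014441 h⁻¹; fraction remaining f = e^(−kτ) = e^(−0.014441×135) ≈ 0.1423.
Each bolus raises the concentration by D/Vd = 1161/118 ≈ 9.839 mg/L.
Steady-state trough Cmin,ss = C₀·f/(1−f) ≈ 9.839 × 0.1423/0.8577 ≈ 1.632 mg/L.
Trough 1.6 mg/L vs MEC 1 mg/L: adequate.

1.6 mg/L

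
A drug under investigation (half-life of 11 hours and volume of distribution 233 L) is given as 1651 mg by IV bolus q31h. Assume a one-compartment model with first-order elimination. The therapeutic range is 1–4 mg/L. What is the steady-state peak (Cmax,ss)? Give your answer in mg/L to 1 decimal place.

k = ln2/t½ = ln2/11 ≈ 0.063013 h⁻¹; fraction remaining f = e^(−kτ) = e^(−0.063013×31) ≈ 0.1418.
Accumulation ratio R = 1/(1 − f) ≈ 1/0.8582 ≈ 1.1652.
Single-dose peak C₀ = D/Vd = 1651/233 ≈ 7.086 mg/L.
Steady-state peak Cmax,ss = C₀·R ≈ 7.086 × 1.1652 ≈ 8.257 mg/L.
Peak 8.3 mg/L vs MTC 4 mg/L: exceeds toxic threshold.

8.3 mg/L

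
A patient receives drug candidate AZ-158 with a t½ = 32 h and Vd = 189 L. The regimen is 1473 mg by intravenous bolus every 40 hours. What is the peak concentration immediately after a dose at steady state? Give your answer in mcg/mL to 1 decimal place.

13.4 mcg/mL

τ/t½ = 40/32 ≈ 1.25, so fraction remaining f = (1/2)^(40/32) ≈ 0.4204.
At steady state, accumulation factor R = 1/(1 − e^(−kτ)) ≈ 1.7253.
Single-dose peak C₀ = D/Vd = 1473/189 ≈ 7.794 mcg/mL.
Steady-state peak Cmax,ss = C₀·R ≈ 7.794 × 1.7253 ≈ 13.447 mcg/mL.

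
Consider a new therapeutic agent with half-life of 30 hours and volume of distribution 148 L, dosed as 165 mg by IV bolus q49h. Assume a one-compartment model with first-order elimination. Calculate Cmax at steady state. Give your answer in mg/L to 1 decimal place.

1.6 mg/L

τ/t½ = 49/30 ≈ 1.6333, so fraction remaining f = (1/2)^(49/30) ≈ 0.3223.
At steady state, accumulation factor R = 1/(1 − e^(−kτ)) ≈ 1.4756.
Single-dose peak C₀ = D/Vd = 165/148 ≈ 1.115 mg/L.
Cmax,ss = C₀/(1 − f) ≈ 1.115/0.6777 ≈ 1.645 mg/L.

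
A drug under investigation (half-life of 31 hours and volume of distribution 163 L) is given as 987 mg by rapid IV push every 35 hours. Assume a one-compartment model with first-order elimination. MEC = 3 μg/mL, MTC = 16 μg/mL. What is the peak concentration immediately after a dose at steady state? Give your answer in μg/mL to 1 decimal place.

11.2 μg/mL

Over one 35-h interval, 35/31 ≈ 1.129 half-lives elapse, leaving f ≈ 0.4572 of each dose.
At steady state, accumulation factor R = 1/(1 − e^(−kτ)) ≈ 1.8423.
Single-dose peak C₀ = D/Vd = 987/163 ≈ 6.055 μg/mL.
Steady-state peak Cmax,ss = C₀·R ≈ 6.055 × 1.8423 ≈ 11.155 μg/mL.
Peak 11.2 μg/mL vs MTC 16 μg/mL: below toxic threshold.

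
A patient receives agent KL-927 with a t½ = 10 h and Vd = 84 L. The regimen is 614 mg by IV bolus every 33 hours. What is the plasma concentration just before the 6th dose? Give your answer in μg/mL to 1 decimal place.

0.8 μg/mL

f = (1/2)^(τ/t½) = (1/2)^(33/10) ≈ 0.1015.
C₀ = D/Vd = 614/84 ≈ 7.310 μg/mL.
Before the 6th dose, 5 doses have been given. Superposition: Cmin = C₀·(f + f² + … + f^5).
≈ 7.310 × (0.1015 + 0.0103 + 0.0010 + 0.0001 + 0.0000) ≈ 7.310 × 0.1129 ≈ 0.825 μg/mL.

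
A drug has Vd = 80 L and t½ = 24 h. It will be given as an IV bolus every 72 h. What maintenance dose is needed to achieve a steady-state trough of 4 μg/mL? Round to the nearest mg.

2240 mg

τ/t½ = 72/24 ≈ 3, so f = (1/2)^(72/24) ≈ 0.125000.
Cmin,ss = (D/Vd)·f/(1−f), so D = Cmin,ss·Vd·(1−f)/f.
D = 4 × 80 × (1−f)/f ≈ 4 × 80 × 7.00000 ≈ 2240.00 mg.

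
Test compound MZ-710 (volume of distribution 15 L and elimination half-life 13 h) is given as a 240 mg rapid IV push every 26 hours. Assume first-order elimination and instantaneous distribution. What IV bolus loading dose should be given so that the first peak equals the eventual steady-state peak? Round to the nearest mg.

f = (1/2)^(26/13) ≈ 0.250000; accumulation ratio R = 1/(1−f) ≈ 1.33333.
Loading dose to hit Cmax,ss on first dose: D_load = D_maint·R ≈ 240 × 1.33333 ≈ 320.00 mg.

320 mg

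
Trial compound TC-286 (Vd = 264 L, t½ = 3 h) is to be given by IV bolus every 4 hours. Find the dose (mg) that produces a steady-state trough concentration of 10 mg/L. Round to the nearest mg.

4012 mg

τ/t½ = 4/3 ≈ 1.3333, so f = (1/2)^(4/3) ≈ 0.396850.
Cmin,ss = (D/Vd)·f/(1−f), so D = Cmin,ss·Vd·(1−f)/f.
D = 10 × 264 × (1−f)/f ≈ 10 × 264 × 1.51984 ≈ 4012.38 mg.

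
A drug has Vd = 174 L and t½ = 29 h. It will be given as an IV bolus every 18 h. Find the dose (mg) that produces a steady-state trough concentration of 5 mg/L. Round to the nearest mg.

τ/t½ = 18/29 ≈ 0.62069, so f = (1/2)^(18/29) ≈ 0.650360.
Cmin,ss = (D/Vd)·f/(1−f), so D = Cmin,ss·Vd·(1−f)/f.
D = 5 × 174 × (1−f)/f ≈ 5 × 174 × 0.53761 ≈ 467.72 mg.

468 mg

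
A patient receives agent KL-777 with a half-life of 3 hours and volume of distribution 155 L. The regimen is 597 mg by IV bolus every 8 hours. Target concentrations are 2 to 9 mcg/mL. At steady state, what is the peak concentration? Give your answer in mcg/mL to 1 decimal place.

4.6 mcg/mL

k = ln2/t½ = ln2/3 ≈ 0.231049 h⁻¹; fraction remaining f = e^(−kτ) = e^(−0.231049×8) ≈ 0.1575.
Accumulation ratio R = 1/(1 − f) ≈ 1/0.8425 ≈ 1.1869.
Each bolus raises the concentration by D/Vd = 597/155 ≈ 3.852 mcg/mL.
Cmax,ss = C₀/(1 − f) ≈ 3.852/0.8425 ≈ 4.572 mcg/mL.
Peak 4.6 mcg/mL vs MTC 9 mcg/mL: below toxic threshold.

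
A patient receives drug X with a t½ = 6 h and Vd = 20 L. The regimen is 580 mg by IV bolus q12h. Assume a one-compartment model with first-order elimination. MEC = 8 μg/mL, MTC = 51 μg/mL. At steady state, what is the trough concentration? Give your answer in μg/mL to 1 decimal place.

The dosing interval is 2 half-lives, so f = 2^(−2) = 0.25.
Accumulation ratio R = 1/(1 − f) = 1/0.75 = 4/3.
Single-dose peak C₀ = D/Vd = 580/20 = 29 μg/mL.
Steady-state peak Cmax,ss = C₀·R = 29 × 4/3 ≈ 38.667 μg/mL.
Steady-state trough Cmin,ss = Cmax,ss·f ≈ 38.667 × 0.25 ≈ 9.667 μg/mL.
Trough 9.7 μg/mL vs MEC 8 μg/mL: adequate.

9.7 μg/mL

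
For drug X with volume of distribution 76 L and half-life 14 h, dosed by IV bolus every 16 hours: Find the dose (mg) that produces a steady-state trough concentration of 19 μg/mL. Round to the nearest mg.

1745 mg

τ/t½ = 16/14 ≈ 1.1429, so f = (1/2)^(16/14) ≈ 0.452862.
Cmin,ss = (D/Vd)·f/(1−f), so D = Cmin,ss·Vd·(1−f)/f.
D = 19 × 76 × (1−f)/f ≈ 19 × 76 × 1.20818 ≈ 1744.61 mg.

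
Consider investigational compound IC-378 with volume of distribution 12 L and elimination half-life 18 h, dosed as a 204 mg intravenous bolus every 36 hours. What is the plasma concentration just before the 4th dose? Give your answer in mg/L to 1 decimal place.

f = (1/2)^(τ/t½) = (1/2)^(36/18) ≈ 0.2500.
C₀ = D/Vd = 204/12 ≈ 17.000 mg/L.
Before the 4th dose, 3 doses have been given. Superposition: Cmin = C₀·(f + f² + … + f^3).
≈ 17.000 × (0.2500 + 0.0625 + 0.0156) ≈ 17.000 × 0.3281 ≈ 5.578 mg/L.

5.6 mg/L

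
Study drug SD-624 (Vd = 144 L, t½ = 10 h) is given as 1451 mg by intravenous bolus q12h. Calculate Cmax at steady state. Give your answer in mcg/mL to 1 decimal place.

Over one 12-h interval, 12/10 ≈ 1.2 half-lives elapse, leaving f ≈ 0.4353 of each dose.
At steady state, accumulation factor R = 1/(1 − e^(−kτ)) ≈ 1.7709.
Each bolus raises the concentration by D/Vd = 1451/144 ≈ 10.076 mcg/mL.
Cmax,ss = C₀/(1 − f) ≈ 10.076/0.5647 ≈ 17.843 mcg/mL.

17.8 mcg/mL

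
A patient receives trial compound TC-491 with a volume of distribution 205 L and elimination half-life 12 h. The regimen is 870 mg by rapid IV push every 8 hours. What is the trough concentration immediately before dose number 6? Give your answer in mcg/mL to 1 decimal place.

6.5 mcg/mL

f = (1/2)^(τ/t½) = (1/2)^(8/12) ≈ 0.6300.
C₀ = D/Vd = 870/205 ≈ 4.244 mcg/mL.
Before the 6th dose, 5 doses have been given. Superposition: Cmin = C₀·(f + f² + … + f^5).
≈ 4.244 × (0.6300 + 0.3969 + 0.2500 + 0.1575 + 0.0992) ≈ 4.244 × 1.5336 ≈ 6.509 mcg/mL.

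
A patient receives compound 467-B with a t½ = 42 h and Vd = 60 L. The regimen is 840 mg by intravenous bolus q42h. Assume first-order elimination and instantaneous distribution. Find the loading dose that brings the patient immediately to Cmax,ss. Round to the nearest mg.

f = (1/2)^(42/42) ≈ 0.500000; accumulation ratio R = 1/(1−f) ≈ 2.00000.
Loading dose to hit Cmax,ss on first dose: D_load = D_maint·R ≈ 840 × 2.00000 ≈ 1680.00 mg.

1680 mg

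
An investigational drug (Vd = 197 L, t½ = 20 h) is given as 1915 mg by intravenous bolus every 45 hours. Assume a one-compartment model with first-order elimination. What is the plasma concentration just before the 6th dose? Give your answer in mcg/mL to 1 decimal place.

2.6 mcg/mL

f = (1/2)^(τ/t½) = (1/2)^(45/20) ≈ 0.2102.
C₀ = D/Vd = 1915/197 ≈ 9.721 mcg/mL.
Before the 6th dose, 5 doses have been given. Superposition: Cmin = C₀·(f + f² + … + f^5).
≈ 9.721 × (0.2102 + 0.0442 + 0.0093 + 0.0020 + 0.0004) ≈ 9.721 × 0.2661 ≈ 2.587 mcg/mL.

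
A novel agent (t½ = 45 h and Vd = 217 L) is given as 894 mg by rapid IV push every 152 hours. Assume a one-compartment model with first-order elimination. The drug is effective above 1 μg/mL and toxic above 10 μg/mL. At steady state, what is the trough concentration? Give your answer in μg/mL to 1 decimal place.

0.4 μg/mL

k = ln2/t½ = ln2/45 ≈ 0.015403 h⁻¹; fraction remaining f = e^(−kτ) = e^(−0.015403×152) ≈ 0.0962.
At steady state, accumulation factor R = 1/(1 − e^(−kτ)) ≈ 1.1064.
Each bolus raises the concentration by D/Vd = 894/217 ≈ 4.120 μg/mL.
Steady-state peak Cmax,ss = C₀·R ≈ 4.120 × 1.1064 ≈ 4.558 μg/mL.
One interval later, Cmin,ss = Cmax,ss·e^(−kτ) ≈ 4.558 × 0.0962 ≈ 0.438 μg/mL.
Trough 0.4 μg/mL vs MEC 1 μg/mL: subtherapeutic.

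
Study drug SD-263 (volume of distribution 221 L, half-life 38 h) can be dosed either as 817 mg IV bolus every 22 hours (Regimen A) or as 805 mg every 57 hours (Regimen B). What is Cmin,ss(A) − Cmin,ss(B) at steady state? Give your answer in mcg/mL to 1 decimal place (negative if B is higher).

5.5 mcg/mL

Regimen A: f = (1/2)^(22/38) ≈ 0.6695; Cmin,ss = (817/221)·f/(1−f) ≈ 7.489 mcg/mL.
Regimen B: f = (1/2)^(57/38) ≈ 0.3536; Cmin,ss = (805/221)·f/(1−f) ≈ 1.993 mcg/mL.
Difference ≈ 7.489 − 1.993 ≈ 5.496 mcg/mL.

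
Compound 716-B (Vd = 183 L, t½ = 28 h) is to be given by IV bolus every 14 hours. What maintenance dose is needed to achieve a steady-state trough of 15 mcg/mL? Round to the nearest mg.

1137 mg

τ/t½ = 14/28 ≈ 0.5, so f = (1/2)^(14/28) ≈ 0.707107.
Cmin,ss = (D/Vd)·f/(1−f), so D = Cmin,ss·Vd·(1−f)/f.
D = 15 × 183 × (1−f)/f ≈ 15 × 183 × 0.41421 ≈ 1137.01 mg.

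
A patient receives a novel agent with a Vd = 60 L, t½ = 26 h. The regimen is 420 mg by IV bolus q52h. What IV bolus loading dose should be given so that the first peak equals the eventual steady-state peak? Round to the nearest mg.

560 mg

f = (1/2)^(52/26) ≈ 0.250000; accumulation ratio R = 1/(1−f) ≈ 1.33333.
Loading dose to hit Cmax,ss on first dose: D_load = D_maint·R ≈ 420 × 1.33333 ≈ 560.00 mg.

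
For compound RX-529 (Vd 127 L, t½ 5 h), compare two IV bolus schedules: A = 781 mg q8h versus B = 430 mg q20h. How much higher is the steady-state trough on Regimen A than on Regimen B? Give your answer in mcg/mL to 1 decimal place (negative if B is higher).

2.8 mcg/mL

Regimen A: f = (1/2)^(8/5) ≈ 0.3299; Cmin,ss = (781/127)·f/(1−f) ≈ 3.028 mcg/mL.
Regimen B: f = (1/2)^(20/5) ≈ 0.0625; Cmin,ss = (430/127)·f/(1−f) ≈ 0.226 mcg/mL.
Difference ≈ 3.028 − 0.226 ≈ 2.802 mcg/mL.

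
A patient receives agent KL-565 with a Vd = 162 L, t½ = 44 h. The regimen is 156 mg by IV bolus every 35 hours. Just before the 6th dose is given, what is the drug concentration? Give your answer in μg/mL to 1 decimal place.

f = (1/2)^(τ/t½) = (1/2)^(35/44) ≈ 0.5762.
C₀ = D/Vd = 156/162 ≈ 0.963 μg/mL.
Before the 6th dose, 5 doses have been given. Superposition: Cmin = C₀·(f + f² + … + f^5).
≈ 0.963 × (0.5762 + 0.3320 + 0.1913 + 0.1102 + 0.0635) ≈ 0.963 × 1.2732 ≈ 1.226 μg/mL.

1.2 μg/mL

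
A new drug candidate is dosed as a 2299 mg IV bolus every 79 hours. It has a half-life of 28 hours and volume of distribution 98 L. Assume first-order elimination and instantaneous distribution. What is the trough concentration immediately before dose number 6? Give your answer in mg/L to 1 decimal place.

3.9 mg/L

f = (1/2)^(τ/t½) = (1/2)^(79/28) ≈ 0.1415.
C₀ = D/Vd = 2299/98 ≈ 23.459 mg/L.
Before the 6th dose, 5 doses have been given. Superposition: Cmin = C₀·(f + f² + … + f^5).
≈ 23.459 × (0.1415 + 0.0200 + 0.0028 + 0.0004 + 0.0001) ≈ 23.459 × 0.1648 ≈ 3.866 mg/L.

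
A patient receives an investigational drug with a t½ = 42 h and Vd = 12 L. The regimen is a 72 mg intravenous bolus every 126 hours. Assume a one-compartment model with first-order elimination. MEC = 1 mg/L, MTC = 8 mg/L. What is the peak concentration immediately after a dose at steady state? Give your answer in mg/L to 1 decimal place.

6.9 mg/L

τ = 126 h = 3 half-lives, so f = (1/2)^3 = 0.125.
At steady state, R = 1/(1 − 0.125) = 8/7.
Single-dose peak C₀ = D/Vd = 72/12 = 6 mg/L.
Steady-state peak Cmax,ss = C₀·R = 6 × 8/7 ≈ 6.857 mg/L.
Peak 6.9 mg/L vs MTC 8 mg/L: below toxic threshold.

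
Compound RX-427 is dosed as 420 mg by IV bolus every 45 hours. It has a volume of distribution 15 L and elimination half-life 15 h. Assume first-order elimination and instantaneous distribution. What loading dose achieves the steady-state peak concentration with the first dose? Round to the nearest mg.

480 mg

f = (1/2)^(45/15) ≈ 0.125000; accumulation ratio R = 1/(1−f) ≈ 1.14286.
Loading dose to hit Cmax,ss on first dose: D_load = D_maint·R ≈ 420 × 1.14286 ≈ 480.00 mg.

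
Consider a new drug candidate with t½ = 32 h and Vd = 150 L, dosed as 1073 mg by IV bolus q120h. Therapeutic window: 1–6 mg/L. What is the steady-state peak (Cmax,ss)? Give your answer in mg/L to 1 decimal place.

7.7 mg/L

k = ln2/t½ = ln2/32 ≈ 0.021661 h⁻¹; fraction remaining f = e^(−kτ) = e^(−0.021661×120) ≈ 0.0743.
Accumulation ratio R = 1/(1 − f) ≈ 1/0.9257 ≈ 1.0803.
Single-dose peak C₀ = D/Vd = 1073/150 ≈ 7.153 mg/L.
Steady-state peak Cmax,ss = C₀·R ≈ 7.153 × 1.0803 ≈ 7.727 mg/L.
Peak 7.7 mg/L vs MTC 6 mg/L: exceeds toxic threshold.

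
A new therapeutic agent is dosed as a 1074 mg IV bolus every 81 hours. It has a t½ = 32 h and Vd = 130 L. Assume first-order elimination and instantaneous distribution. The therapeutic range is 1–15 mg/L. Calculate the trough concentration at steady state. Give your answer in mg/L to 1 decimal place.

k = ln2/t½ = ln2/32 ≈ 0.021661 h⁻¹; fraction remaining f = e^(−kτ) = e^(−0.021661×81) ≈ 0.1730.
Each bolus raises the concentration by D/Vd = 1074/130 ≈ 8.262 mg/L.
Steady-state trough Cmin,ss = C₀·f/(1−f) ≈ 8.262 × 0.1730/0.8270 ≈ 1.728 mg/L.
Trough 1.7 mg/L vs MEC 1 mg/L: adequate.

1.7 mg/L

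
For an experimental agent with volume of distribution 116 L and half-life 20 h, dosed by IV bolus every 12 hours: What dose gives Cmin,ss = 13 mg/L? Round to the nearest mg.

778 mg

τ/t½ = 12/20 ≈ 0.6, so f = (1/2)^(12/20) ≈ 0.659754.
Cmin,ss = (D/Vd)·f/(1−f), so D = Cmin,ss·Vd·(1−f)/f.
D = 13 × 116 × (1−f)/f ≈ 13 × 116 × 0.51572 ≈ 777.71 mg.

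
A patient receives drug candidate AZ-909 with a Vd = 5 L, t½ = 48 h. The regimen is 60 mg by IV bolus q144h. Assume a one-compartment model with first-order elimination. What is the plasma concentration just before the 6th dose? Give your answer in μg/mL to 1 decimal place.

1.7 μg/mL

f = (1/2)^(τ/t½) = (1/2)^(144/48) ≈ 0.1250.
C₀ = D/Vd = 60/5 ≈ 12.000 μg/mL.
Before the 6th dose, 5 doses have been given. Superposition: Cmin = C₀·(f + f² + … + f^5).
≈ 12.000 × (0.1250 + 0.0156 + 0.0020 + 0.0002 + 0.0000) ≈ 12.000 × 0.1428 ≈ 1.714 μg/mL.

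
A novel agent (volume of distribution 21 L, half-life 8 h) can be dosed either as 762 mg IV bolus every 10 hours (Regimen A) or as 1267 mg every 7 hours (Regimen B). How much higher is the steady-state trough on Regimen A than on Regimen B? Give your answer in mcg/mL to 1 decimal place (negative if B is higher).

Regimen A: f = (1/2)^(10/8) ≈ 0.4204; Cmin,ss = (762/21)·f/(1−f) ≈ 26.319 mcg/mL.
Regimen B: f = (1/2)^(7/8) ≈ 0.5453; Cmin,ss = (1267/21)·f/(1−f) ≈ 72.355 mcg/mL.
Difference ≈ 26.319 − 72.355 ≈ -46.036 mcg/mL.

-46.0 mcg/mL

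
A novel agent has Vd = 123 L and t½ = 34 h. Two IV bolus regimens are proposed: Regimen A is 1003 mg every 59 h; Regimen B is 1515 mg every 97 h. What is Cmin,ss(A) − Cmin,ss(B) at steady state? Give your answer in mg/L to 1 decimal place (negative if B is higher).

1.5 mg/L

Regimen A: f = (1/2)^(59/34) ≈ 0.3003; Cmin,ss = (1003/123)·f/(1−f) ≈ 3.500 mg/L.
Regimen B: f = (1/2)^(97/34) ≈ 0.1384; Cmin,ss = (1515/123)·f/(1−f) ≈ 1.979 mg/L.
Difference ≈ 3.500 − 1.979 ≈ 1.521 mg/L.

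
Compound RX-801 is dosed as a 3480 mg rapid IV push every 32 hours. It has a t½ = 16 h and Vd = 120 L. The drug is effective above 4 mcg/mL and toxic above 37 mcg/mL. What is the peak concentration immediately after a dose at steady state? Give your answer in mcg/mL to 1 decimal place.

τ = 32 h = 2 half-lives, so f = (1/2)^2 = 0.25.
Accumulation ratio R = 1/(1 − f) = 1/0.75 = 4/3.
Single-dose peak C₀ = D/Vd = 3480/120 = 29 mcg/mL.
Steady-state peak Cmax,ss = C₀·R = 29 × 4/3 ≈ 38.667 mcg/mL.
Peak 38.7 mcg/mL vs MTC 37 mcg/mL: exceeds toxic threshold.

38.7 mcg/mL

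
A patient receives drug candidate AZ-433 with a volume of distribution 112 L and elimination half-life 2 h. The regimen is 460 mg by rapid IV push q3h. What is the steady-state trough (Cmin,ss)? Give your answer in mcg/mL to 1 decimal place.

2.2 mcg/mL

τ/t½ = 3/2 ≈ 1.5, so fraction remaining f = (1/2)^(3/2) ≈ 0.3536.
At steady state, accumulation factor R = 1/(1 − e^(−kτ)) ≈ 1.5470.
Single-dose peak C₀ = D/Vd = 460/112 ≈ 4.107 mcg/mL.
Steady-state peak Cmax,ss = C₀·R ≈ 4.107 × 1.5470 ≈ 6.354 mcg/mL.
Steady-state trough Cmin,ss = Cmax,ss·f ≈ 6.354 × 0.3536 ≈ 2.247 mcg/mL.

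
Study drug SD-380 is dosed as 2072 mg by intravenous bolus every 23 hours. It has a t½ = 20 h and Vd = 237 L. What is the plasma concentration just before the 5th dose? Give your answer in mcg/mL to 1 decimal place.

6.9 mcg/mL

f = (1/2)^(τ/t½) = (1/2)^(23/20) ≈ 0.4506.
C₀ = D/Vd = 2072/237 ≈ 8.743 mcg/mL.
Before the 5th dose, 4 doses have been given. Superposition: Cmin = C₀·(f + f² + … + f^4).
≈ 8.743 × (0.4506 + 0.2030 + 0.0915 + 0.0412) ≈ 8.743 × 0.7863 ≈ 6.875 mcg/mL.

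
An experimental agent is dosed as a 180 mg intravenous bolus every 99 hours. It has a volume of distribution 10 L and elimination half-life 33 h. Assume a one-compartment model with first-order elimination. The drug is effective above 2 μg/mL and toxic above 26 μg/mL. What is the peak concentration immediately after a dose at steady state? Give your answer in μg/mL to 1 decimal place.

20.6 μg/mL

τ = 99 h = 3 half-lives, so f = (1/2)^3 = 0.125.
Accumulation ratio R = 1/(1 − f) = 1/0.875 = 8/7.
Single-dose peak C₀ = D/Vd = 180/10 = 18 μg/mL.
Steady-state peak Cmax,ss = C₀·R = 18 × 8/7 ≈ 20.571 μg/mL.
Peak 20.6 μg/mL vs MTC 26 μg/mL: below toxic threshold.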